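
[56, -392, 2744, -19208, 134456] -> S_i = 56*-7^i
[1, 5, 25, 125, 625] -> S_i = 1*5^i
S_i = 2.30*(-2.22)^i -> [2.3, -5.11, 11.34, -25.16, 55.86]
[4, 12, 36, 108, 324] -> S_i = 4*3^i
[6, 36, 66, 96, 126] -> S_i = 6 + 30*i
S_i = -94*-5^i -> [-94, 470, -2350, 11750, -58750]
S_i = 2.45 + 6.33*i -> [2.45, 8.78, 15.11, 21.44, 27.77]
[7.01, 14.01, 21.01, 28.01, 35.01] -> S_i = 7.01 + 7.00*i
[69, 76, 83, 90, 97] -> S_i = 69 + 7*i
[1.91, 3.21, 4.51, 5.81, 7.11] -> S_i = 1.91 + 1.30*i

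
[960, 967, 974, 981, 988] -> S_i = 960 + 7*i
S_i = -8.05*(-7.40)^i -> [-8.05, 59.57, -440.82, 3262.05, -24139.19]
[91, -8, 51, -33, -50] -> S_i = Random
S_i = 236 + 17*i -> [236, 253, 270, 287, 304]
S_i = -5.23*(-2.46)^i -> [-5.23, 12.87, -31.65, 77.86, -191.53]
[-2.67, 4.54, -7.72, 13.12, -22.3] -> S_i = -2.67*(-1.70)^i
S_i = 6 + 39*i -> [6, 45, 84, 123, 162]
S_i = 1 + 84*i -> [1, 85, 169, 253, 337]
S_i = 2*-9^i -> [2, -18, 162, -1458, 13122]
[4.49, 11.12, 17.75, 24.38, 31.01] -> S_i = 4.49 + 6.63*i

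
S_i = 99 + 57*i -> [99, 156, 213, 270, 327]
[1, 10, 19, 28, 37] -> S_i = 1 + 9*i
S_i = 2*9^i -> [2, 18, 162, 1458, 13122]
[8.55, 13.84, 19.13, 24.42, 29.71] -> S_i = 8.55 + 5.29*i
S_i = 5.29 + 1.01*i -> [5.29, 6.3, 7.31, 8.32, 9.33]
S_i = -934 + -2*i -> [-934, -936, -938, -940, -942]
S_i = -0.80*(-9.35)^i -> [-0.8, 7.48, -69.94, 653.92, -6114.15]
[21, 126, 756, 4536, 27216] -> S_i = 21*6^i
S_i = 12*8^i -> [12, 96, 768, 6144, 49152]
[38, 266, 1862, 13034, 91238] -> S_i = 38*7^i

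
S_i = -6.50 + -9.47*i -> [-6.5, -15.97, -25.44, -34.91, -44.38]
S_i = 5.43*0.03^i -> [5.43, 0.16, 0.0, 0.0, 0.0]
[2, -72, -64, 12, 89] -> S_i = Random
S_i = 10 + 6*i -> [10, 16, 22, 28, 34]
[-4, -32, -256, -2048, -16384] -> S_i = -4*8^i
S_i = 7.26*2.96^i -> [7.26, 21.49, 63.61, 188.28, 557.32]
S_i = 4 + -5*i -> [4, -1, -6, -11, -16]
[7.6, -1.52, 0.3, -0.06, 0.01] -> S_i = 7.60*(-0.20)^i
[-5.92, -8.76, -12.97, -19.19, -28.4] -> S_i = -5.92*1.48^i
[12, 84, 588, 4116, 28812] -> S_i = 12*7^i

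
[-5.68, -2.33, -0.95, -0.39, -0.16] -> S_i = -5.68*0.41^i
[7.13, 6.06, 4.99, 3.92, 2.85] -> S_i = 7.13 + -1.07*i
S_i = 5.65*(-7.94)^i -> [5.65, -44.86, 356.2, -2828.2, 22455.9]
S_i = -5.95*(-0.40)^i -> [-5.95, 2.38, -0.95, 0.38, -0.15]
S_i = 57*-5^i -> [57, -285, 1425, -7125, 35625]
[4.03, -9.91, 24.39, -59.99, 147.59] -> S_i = 4.03*(-2.46)^i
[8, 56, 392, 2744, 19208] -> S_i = 8*7^i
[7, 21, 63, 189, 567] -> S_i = 7*3^i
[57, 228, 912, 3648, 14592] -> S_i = 57*4^i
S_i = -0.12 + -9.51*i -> [-0.12, -9.63, -19.14, -28.65, -38.16]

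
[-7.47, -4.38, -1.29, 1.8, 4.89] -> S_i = -7.47 + 3.09*i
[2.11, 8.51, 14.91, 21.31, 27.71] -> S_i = 2.11 + 6.40*i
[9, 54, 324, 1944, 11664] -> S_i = 9*6^i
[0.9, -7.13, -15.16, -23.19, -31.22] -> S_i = 0.90 + -8.03*i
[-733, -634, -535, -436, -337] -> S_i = -733 + 99*i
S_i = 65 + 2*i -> [65, 67, 69, 71, 73]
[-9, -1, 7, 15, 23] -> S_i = -9 + 8*i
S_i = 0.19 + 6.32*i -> [0.19, 6.51, 12.83, 19.15, 25.47]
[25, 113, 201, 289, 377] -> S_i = 25 + 88*i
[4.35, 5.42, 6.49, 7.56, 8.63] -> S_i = 4.35 + 1.07*i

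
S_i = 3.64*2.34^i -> [3.64, 8.52, 19.93, 46.64, 109.14]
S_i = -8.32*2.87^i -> [-8.32, -23.88, -68.53, -196.68, -564.48]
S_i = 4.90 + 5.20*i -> [4.9, 10.1, 15.3, 20.5, 25.7]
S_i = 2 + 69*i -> [2, 71, 140, 209, 278]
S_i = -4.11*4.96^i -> [-4.11, -20.39, -101.11, -501.52, -2487.53]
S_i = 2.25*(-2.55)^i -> [2.25, -5.74, 14.63, -37.31, 95.14]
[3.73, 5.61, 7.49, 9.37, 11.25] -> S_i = 3.73 + 1.88*i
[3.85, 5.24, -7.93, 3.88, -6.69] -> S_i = Random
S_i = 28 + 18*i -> [28, 46, 64, 82, 100]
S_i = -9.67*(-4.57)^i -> [-9.67, 44.19, -201.96, 922.94, -4217.85]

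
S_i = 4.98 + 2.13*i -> [4.98, 7.11, 9.24, 11.37, 13.5]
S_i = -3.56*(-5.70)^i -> [-3.56, 20.29, -115.66, 659.29, -3757.94]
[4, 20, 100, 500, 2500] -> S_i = 4*5^i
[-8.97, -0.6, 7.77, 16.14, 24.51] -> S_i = -8.97 + 8.37*i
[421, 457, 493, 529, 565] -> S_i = 421 + 36*i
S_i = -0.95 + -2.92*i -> [-0.95, -3.87, -6.79, -9.71, -12.63]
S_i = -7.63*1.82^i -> [-7.63, -13.89, -25.27, -46.0, -83.72]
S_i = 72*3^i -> [72, 216, 648, 1944, 5832]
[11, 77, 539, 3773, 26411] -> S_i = 11*7^i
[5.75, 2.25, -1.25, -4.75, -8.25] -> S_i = 5.75 + -3.50*i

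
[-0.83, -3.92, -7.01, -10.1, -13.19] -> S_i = -0.83 + -3.09*i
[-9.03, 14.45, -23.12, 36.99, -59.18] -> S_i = -9.03*(-1.60)^i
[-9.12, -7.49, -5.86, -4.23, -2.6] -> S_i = -9.12 + 1.63*i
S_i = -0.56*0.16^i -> [-0.56, -0.09, -0.01, -0.0, -0.0]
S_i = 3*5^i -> [3, 15, 75, 375, 1875]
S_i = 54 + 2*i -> [54, 56, 58, 60, 62]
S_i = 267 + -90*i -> [267, 177, 87, -3, -93]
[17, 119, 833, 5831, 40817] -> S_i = 17*7^i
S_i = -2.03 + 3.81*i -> [-2.03, 1.78, 5.59, 9.4, 13.21]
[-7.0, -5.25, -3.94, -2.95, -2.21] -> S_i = -7.00*0.75^i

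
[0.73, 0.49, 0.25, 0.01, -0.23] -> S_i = 0.73 + -0.24*i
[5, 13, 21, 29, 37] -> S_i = 5 + 8*i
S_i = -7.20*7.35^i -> [-7.2, -52.92, -388.96, -2858.87, -21012.7]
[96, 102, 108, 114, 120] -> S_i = 96 + 6*i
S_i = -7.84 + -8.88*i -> [-7.84, -16.72, -25.6, -34.48, -43.36]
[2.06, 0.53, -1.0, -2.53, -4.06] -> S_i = 2.06 + -1.53*i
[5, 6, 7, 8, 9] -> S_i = 5 + 1*i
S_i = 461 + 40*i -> [461, 501, 541, 581, 621]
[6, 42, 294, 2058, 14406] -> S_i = 6*7^i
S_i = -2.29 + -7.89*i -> [-2.29, -10.18, -18.07, -25.96, -33.85]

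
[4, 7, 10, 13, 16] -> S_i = 4 + 3*i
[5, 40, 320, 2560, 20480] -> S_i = 5*8^i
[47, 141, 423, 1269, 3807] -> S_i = 47*3^i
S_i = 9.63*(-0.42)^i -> [9.63, -4.04, 1.7, -0.71, 0.3]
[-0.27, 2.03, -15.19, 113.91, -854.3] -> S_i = -0.27*(-7.50)^i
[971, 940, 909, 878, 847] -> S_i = 971 + -31*i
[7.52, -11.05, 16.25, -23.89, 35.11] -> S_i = 7.52*(-1.47)^i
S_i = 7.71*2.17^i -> [7.71, 16.73, 36.31, 78.78, 170.96]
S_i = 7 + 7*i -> [7, 14, 21, 28, 35]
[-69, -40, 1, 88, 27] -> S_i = Random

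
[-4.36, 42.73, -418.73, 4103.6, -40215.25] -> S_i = -4.36*(-9.80)^i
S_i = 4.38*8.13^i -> [4.38, 35.61, 289.5, 2353.67, 19135.34]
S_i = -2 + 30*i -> [-2, 28, 58, 88, 118]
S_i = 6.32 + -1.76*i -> [6.32, 4.56, 2.8, 1.04, -0.72]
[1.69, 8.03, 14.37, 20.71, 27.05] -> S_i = 1.69 + 6.34*i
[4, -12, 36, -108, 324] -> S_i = 4*-3^i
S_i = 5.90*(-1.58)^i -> [5.9, -9.32, 14.73, -23.27, 36.77]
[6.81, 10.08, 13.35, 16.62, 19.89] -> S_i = 6.81 + 3.27*i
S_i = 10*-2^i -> [10, -20, 40, -80, 160]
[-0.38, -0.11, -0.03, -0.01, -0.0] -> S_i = -0.38*0.28^i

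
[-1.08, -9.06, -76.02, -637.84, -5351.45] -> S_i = -1.08*8.39^i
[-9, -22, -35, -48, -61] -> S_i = -9 + -13*i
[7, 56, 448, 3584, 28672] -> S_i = 7*8^i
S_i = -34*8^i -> [-34, -272, -2176, -17408, -139264]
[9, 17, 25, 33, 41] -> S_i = 9 + 8*i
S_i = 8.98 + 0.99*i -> [8.98, 9.97, 10.96, 11.95, 12.94]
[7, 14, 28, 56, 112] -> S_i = 7*2^i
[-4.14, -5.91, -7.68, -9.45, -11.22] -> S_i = -4.14 + -1.77*i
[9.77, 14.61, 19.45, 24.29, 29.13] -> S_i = 9.77 + 4.84*i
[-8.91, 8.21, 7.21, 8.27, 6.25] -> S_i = Random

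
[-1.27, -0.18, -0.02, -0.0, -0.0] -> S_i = -1.27*0.14^i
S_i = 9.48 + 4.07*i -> [9.48, 13.55, 17.62, 21.69, 25.76]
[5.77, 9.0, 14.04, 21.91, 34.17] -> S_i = 5.77*1.56^i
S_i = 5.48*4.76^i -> [5.48, 26.08, 124.16, 591.02, 2813.25]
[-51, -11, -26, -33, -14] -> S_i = Random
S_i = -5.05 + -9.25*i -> [-5.05, -14.3, -23.55, -32.8, -42.05]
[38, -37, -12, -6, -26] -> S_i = Random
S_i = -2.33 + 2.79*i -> [-2.33, 0.46, 3.25, 6.04, 8.83]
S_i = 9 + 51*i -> [9, 60, 111, 162, 213]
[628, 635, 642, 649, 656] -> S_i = 628 + 7*i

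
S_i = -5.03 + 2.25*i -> [-5.03, -2.78, -0.53, 1.72, 3.97]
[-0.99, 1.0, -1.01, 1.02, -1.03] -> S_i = -0.99*(-1.01)^i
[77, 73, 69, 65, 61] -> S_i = 77 + -4*i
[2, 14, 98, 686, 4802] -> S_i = 2*7^i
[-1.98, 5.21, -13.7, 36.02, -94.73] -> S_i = -1.98*(-2.63)^i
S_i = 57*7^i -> [57, 399, 2793, 19551, 136857]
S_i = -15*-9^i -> [-15, 135, -1215, 10935, -98415]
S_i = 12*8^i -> [12, 96, 768, 6144, 49152]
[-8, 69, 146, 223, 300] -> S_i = -8 + 77*i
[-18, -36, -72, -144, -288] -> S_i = -18*2^i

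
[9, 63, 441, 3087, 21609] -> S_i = 9*7^i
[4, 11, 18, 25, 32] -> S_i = 4 + 7*i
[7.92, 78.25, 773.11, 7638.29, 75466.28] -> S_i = 7.92*9.88^i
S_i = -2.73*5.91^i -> [-2.73, -16.13, -95.35, -563.54, -3330.52]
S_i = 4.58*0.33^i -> [4.58, 1.51, 0.5, 0.16, 0.05]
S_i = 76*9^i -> [76, 684, 6156, 55404, 498636]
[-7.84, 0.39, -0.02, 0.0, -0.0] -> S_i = -7.84*(-0.05)^i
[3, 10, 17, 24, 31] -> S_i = 3 + 7*i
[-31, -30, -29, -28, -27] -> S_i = -31 + 1*i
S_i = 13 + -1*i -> [13, 12, 11, 10, 9]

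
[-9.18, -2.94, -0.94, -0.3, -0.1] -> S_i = -9.18*0.32^i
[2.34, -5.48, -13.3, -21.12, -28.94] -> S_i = 2.34 + -7.82*i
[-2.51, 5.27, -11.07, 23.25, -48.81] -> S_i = -2.51*(-2.10)^i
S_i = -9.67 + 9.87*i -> [-9.67, 0.2, 10.07, 19.94, 29.81]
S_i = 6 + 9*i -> [6, 15, 24, 33, 42]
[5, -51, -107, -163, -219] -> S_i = 5 + -56*i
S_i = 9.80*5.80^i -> [9.8, 56.84, 329.67, 1912.1, 11090.17]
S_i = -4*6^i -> [-4, -24, -144, -864, -5184]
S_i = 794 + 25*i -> [794, 819, 844, 869, 894]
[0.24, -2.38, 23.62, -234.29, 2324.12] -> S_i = 0.24*(-9.92)^i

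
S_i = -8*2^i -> [-8, -16, -32, -64, -128]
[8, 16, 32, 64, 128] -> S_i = 8*2^i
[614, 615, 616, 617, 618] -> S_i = 614 + 1*i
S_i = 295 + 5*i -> [295, 300, 305, 310, 315]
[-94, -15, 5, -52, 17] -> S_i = Random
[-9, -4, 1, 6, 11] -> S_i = -9 + 5*i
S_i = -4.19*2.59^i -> [-4.19, -10.85, -28.11, -72.8, -188.54]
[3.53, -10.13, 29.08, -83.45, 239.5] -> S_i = 3.53*(-2.87)^i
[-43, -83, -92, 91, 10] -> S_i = Random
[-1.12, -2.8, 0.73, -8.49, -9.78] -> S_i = Random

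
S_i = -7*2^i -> [-7, -14, -28, -56, -112]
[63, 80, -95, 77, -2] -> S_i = Random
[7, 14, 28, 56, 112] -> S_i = 7*2^i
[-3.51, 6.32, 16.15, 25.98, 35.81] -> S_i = -3.51 + 9.83*i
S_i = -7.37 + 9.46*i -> [-7.37, 2.09, 11.55, 21.01, 30.47]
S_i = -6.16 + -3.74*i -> [-6.16, -9.9, -13.64, -17.38, -21.12]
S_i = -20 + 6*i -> [-20, -14, -8, -2, 4]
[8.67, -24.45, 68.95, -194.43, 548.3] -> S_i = 8.67*(-2.82)^i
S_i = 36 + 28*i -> [36, 64, 92, 120, 148]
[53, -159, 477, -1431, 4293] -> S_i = 53*-3^i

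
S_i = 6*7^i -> [6, 42, 294, 2058, 14406]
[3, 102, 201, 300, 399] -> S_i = 3 + 99*i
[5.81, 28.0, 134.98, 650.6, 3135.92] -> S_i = 5.81*4.82^i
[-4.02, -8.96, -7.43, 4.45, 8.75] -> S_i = Random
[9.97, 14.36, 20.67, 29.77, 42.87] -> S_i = 9.97*1.44^i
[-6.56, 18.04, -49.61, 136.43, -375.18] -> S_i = -6.56*(-2.75)^i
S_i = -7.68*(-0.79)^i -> [-7.68, 6.07, -4.79, 3.79, -2.99]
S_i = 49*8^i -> [49, 392, 3136, 25088, 200704]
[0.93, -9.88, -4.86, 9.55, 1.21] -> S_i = Random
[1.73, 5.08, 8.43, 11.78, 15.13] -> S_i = 1.73 + 3.35*i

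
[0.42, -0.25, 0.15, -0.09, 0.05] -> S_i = 0.42*(-0.60)^i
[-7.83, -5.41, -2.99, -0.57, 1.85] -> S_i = -7.83 + 2.42*i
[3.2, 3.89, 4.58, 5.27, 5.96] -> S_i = 3.20 + 0.69*i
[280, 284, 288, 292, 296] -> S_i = 280 + 4*i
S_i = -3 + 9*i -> [-3, 6, 15, 24, 33]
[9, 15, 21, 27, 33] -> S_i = 9 + 6*i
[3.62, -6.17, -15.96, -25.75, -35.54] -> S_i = 3.62 + -9.79*i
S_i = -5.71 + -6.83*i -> [-5.71, -12.54, -19.37, -26.2, -33.03]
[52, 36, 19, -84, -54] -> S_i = Random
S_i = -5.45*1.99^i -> [-5.45, -10.85, -21.58, -42.95, -85.47]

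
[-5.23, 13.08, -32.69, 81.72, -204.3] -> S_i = -5.23*(-2.50)^i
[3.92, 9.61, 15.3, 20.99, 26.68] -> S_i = 3.92 + 5.69*i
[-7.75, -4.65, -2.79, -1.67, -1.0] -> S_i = -7.75*0.60^i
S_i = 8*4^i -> [8, 32, 128, 512, 2048]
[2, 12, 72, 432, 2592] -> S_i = 2*6^i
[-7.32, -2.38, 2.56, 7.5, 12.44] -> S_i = -7.32 + 4.94*i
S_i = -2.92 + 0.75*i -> [-2.92, -2.17, -1.42, -0.67, 0.08]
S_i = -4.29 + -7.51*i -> [-4.29, -11.8, -19.31, -26.82, -34.33]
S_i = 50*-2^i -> [50, -100, 200, -400, 800]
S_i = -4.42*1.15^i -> [-4.42, -5.08, -5.85, -6.72, -7.73]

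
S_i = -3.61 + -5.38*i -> [-3.61, -8.99, -14.37, -19.75, -25.13]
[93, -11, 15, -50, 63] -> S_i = Random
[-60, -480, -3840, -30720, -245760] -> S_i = -60*8^i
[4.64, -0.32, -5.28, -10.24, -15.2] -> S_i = 4.64 + -4.96*i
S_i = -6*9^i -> [-6, -54, -486, -4374, -39366]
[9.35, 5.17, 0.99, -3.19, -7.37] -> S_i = 9.35 + -4.18*i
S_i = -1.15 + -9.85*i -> [-1.15, -11.0, -20.85, -30.7, -40.55]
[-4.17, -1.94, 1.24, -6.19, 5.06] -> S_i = Random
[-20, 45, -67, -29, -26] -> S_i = Random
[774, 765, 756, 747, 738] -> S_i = 774 + -9*i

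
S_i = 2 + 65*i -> [2, 67, 132, 197, 262]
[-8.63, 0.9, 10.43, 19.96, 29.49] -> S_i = -8.63 + 9.53*i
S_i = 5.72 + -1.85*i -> [5.72, 3.87, 2.02, 0.17, -1.68]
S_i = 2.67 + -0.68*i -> [2.67, 1.99, 1.31, 0.63, -0.05]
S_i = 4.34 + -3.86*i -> [4.34, 0.48, -3.38, -7.24, -11.1]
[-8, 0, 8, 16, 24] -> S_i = -8 + 8*i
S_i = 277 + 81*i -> [277, 358, 439, 520, 601]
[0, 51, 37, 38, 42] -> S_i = Random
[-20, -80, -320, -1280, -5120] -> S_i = -20*4^i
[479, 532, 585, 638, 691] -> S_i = 479 + 53*i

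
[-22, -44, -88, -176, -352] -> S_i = -22*2^i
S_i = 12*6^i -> [12, 72, 432, 2592, 15552]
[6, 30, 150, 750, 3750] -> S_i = 6*5^i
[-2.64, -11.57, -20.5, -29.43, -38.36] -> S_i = -2.64 + -8.93*i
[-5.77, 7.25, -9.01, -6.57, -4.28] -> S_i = Random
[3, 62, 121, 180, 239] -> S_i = 3 + 59*i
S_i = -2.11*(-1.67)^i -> [-2.11, 3.52, -5.88, 9.83, -16.41]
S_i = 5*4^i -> [5, 20, 80, 320, 1280]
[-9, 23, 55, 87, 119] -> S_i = -9 + 32*i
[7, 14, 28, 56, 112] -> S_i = 7*2^i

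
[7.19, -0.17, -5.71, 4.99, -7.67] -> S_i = Random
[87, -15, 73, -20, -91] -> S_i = Random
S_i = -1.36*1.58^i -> [-1.36, -2.15, -3.4, -5.36, -8.48]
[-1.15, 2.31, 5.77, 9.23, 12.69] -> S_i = -1.15 + 3.46*i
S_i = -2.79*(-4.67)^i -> [-2.79, 13.03, -60.85, 284.15, -1327.0]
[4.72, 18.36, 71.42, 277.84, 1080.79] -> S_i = 4.72*3.89^i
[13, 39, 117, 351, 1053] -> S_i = 13*3^i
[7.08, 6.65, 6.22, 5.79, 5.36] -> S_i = 7.08 + -0.43*i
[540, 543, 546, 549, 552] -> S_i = 540 + 3*i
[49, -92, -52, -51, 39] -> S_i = Random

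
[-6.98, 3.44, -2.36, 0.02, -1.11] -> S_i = Random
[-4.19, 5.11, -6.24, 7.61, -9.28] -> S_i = -4.19*(-1.22)^i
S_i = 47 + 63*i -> [47, 110, 173, 236, 299]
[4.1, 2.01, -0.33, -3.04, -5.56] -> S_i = Random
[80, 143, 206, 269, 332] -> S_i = 80 + 63*i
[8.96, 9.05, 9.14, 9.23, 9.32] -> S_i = 8.96*1.01^i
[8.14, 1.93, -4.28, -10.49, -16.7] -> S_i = 8.14 + -6.21*i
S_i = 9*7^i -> [9, 63, 441, 3087, 21609]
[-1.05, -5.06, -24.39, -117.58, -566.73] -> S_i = -1.05*4.82^i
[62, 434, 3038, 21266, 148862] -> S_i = 62*7^i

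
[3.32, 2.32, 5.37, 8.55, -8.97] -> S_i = Random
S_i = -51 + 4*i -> [-51, -47, -43, -39, -35]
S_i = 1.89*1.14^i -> [1.89, 2.15, 2.46, 2.8, 3.19]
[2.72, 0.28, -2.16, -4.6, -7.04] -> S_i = 2.72 + -2.44*i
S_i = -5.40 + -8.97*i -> [-5.4, -14.37, -23.34, -32.31, -41.28]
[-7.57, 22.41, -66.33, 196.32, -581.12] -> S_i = -7.57*(-2.96)^i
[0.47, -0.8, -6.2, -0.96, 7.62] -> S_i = Random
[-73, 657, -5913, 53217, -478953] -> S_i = -73*-9^i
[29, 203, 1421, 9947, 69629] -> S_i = 29*7^i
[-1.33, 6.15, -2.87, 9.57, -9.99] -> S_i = Random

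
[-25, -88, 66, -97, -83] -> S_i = Random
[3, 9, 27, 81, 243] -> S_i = 3*3^i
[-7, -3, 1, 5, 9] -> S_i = -7 + 4*i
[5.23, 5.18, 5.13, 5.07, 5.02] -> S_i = 5.23*0.99^i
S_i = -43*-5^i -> [-43, 215, -1075, 5375, -26875]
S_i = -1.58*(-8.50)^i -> [-1.58, 13.43, -114.16, 970.32, -8247.7]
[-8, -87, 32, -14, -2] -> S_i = Random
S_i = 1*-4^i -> [1, -4, 16, -64, 256]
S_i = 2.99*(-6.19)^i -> [2.99, -18.51, 114.57, -709.16, 4389.69]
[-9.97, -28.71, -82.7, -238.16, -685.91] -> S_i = -9.97*2.88^i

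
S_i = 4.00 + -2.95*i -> [4.0, 1.05, -1.9, -4.85, -7.8]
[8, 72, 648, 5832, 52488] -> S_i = 8*9^i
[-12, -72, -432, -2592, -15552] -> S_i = -12*6^i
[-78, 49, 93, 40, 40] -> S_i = Random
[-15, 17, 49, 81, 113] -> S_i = -15 + 32*i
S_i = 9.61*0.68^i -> [9.61, 6.53, 4.44, 3.02, 2.05]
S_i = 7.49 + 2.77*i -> [7.49, 10.26, 13.03, 15.8, 18.57]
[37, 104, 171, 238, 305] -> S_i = 37 + 67*i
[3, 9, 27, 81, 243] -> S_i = 3*3^i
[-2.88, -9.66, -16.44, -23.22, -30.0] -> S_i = -2.88 + -6.78*i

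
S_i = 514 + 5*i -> [514, 519, 524, 529, 534]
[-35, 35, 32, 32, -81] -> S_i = Random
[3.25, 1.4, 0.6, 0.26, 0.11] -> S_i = 3.25*0.43^i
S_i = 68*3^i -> [68, 204, 612, 1836, 5508]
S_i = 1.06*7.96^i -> [1.06, 8.44, 67.16, 534.62, 4255.57]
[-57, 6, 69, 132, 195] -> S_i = -57 + 63*i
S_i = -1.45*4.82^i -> [-1.45, -6.99, -33.69, -162.37, -782.63]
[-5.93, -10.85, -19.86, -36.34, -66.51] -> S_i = -5.93*1.83^i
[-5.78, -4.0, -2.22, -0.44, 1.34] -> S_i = -5.78 + 1.78*i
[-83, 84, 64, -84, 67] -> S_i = Random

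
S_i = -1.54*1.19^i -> [-1.54, -1.83, -2.18, -2.6, -3.09]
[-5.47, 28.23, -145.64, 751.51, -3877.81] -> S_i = -5.47*(-5.16)^i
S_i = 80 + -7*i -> [80, 73, 66, 59, 52]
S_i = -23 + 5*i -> [-23, -18, -13, -8, -3]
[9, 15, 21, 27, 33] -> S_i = 9 + 6*i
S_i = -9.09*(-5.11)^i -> [-9.09, 46.45, -237.36, 1212.9, -6197.94]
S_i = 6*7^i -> [6, 42, 294, 2058, 14406]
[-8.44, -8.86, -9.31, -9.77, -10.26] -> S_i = -8.44*1.05^i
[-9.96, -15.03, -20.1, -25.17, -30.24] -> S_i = -9.96 + -5.07*i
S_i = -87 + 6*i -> [-87, -81, -75, -69, -63]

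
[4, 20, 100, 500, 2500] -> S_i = 4*5^i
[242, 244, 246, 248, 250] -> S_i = 242 + 2*i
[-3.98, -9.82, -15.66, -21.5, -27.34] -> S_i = -3.98 + -5.84*i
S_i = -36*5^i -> [-36, -180, -900, -4500, -22500]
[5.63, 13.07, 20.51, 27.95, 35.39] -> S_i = 5.63 + 7.44*i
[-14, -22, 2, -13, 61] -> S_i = Random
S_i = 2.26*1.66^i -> [2.26, 3.75, 6.23, 10.34, 17.16]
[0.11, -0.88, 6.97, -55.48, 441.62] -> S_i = 0.11*(-7.96)^i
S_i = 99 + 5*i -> [99, 104, 109, 114, 119]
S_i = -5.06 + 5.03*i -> [-5.06, -0.03, 5.0, 10.03, 15.06]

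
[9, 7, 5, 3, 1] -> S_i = 9 + -2*i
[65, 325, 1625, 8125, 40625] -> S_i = 65*5^i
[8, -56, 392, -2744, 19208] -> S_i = 8*-7^i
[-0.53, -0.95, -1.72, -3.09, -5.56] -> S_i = -0.53*1.80^i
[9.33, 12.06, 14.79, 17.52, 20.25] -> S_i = 9.33 + 2.73*i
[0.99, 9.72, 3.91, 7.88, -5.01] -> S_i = Random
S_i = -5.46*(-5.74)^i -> [-5.46, 31.34, -179.89, 1032.59, -5927.07]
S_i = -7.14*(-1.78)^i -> [-7.14, 12.71, -22.62, 40.27, -71.68]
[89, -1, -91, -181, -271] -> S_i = 89 + -90*i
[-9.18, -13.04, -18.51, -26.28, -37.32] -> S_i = -9.18*1.42^i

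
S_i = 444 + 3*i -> [444, 447, 450, 453, 456]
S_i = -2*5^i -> [-2, -10, -50, -250, -1250]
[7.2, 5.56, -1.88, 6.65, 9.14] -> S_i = Random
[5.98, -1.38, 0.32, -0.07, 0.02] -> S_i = 5.98*(-0.23)^i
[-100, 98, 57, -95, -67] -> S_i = Random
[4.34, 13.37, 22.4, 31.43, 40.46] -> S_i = 4.34 + 9.03*i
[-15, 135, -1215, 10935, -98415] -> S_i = -15*-9^i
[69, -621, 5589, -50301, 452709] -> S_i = 69*-9^i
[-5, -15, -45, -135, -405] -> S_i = -5*3^i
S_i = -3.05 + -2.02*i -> [-3.05, -5.07, -7.09, -9.11, -11.13]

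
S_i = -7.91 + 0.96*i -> [-7.91, -6.95, -5.99, -5.03, -4.07]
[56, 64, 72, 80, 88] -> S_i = 56 + 8*i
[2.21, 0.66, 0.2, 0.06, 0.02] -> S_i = 2.21*0.30^i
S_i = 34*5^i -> [34, 170, 850, 4250, 21250]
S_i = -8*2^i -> [-8, -16, -32, -64, -128]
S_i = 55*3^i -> [55, 165, 495, 1485, 4455]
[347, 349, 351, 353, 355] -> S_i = 347 + 2*i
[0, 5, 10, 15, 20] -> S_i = 0 + 5*i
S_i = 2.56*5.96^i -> [2.56, 15.26, 90.94, 541.97, 3230.17]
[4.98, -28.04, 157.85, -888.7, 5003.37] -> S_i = 4.98*(-5.63)^i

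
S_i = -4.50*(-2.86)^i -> [-4.5, 12.87, -36.81, 105.27, -301.08]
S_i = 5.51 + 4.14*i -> [5.51, 9.65, 13.79, 17.93, 22.07]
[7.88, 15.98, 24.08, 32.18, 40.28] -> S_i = 7.88 + 8.10*i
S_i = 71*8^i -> [71, 568, 4544, 36352, 290816]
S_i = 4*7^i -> [4, 28, 196, 1372, 9604]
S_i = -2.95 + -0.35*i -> [-2.95, -3.3, -3.65, -4.0, -4.35]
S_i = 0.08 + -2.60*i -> [0.08, -2.52, -5.12, -7.72, -10.32]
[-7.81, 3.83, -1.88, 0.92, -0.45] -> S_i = -7.81*(-0.49)^i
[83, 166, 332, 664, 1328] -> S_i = 83*2^i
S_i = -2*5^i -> [-2, -10, -50, -250, -1250]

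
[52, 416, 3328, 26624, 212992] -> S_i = 52*8^i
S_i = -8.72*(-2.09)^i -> [-8.72, 18.22, -38.09, 79.61, -166.38]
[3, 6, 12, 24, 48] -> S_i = 3*2^i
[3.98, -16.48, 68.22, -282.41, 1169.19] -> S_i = 3.98*(-4.14)^i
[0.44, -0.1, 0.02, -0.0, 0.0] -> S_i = 0.44*(-0.22)^i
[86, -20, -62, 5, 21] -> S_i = Random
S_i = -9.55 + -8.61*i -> [-9.55, -18.16, -26.77, -35.38, -43.99]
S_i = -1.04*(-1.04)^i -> [-1.04, 1.08, -1.12, 1.17, -1.22]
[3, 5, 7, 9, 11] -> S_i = 3 + 2*i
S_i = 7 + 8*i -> [7, 15, 23, 31, 39]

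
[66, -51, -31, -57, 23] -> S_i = Random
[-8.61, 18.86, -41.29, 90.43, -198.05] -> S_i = -8.61*(-2.19)^i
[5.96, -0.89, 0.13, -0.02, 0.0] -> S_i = 5.96*(-0.15)^i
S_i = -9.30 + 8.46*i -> [-9.3, -0.84, 7.62, 16.08, 24.54]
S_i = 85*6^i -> [85, 510, 3060, 18360, 110160]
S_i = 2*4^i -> [2, 8, 32, 128, 512]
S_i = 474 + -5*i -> [474, 469, 464, 459, 454]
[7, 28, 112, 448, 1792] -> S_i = 7*4^i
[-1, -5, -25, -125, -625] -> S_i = -1*5^i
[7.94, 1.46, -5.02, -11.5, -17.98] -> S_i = 7.94 + -6.48*i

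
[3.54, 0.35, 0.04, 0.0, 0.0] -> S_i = 3.54*0.10^i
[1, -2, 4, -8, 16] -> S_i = 1*-2^i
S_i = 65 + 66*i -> [65, 131, 197, 263, 329]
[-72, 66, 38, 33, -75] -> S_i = Random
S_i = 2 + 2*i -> [2, 4, 6, 8, 10]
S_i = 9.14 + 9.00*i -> [9.14, 18.14, 27.14, 36.14, 45.14]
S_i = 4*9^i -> [4, 36, 324, 2916, 26244]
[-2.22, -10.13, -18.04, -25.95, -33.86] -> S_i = -2.22 + -7.91*i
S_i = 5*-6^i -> [5, -30, 180, -1080, 6480]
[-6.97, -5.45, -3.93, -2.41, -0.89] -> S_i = -6.97 + 1.52*i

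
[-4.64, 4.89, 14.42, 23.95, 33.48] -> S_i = -4.64 + 9.53*i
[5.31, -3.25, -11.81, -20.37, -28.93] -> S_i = 5.31 + -8.56*i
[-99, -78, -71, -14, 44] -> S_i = Random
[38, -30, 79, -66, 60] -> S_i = Random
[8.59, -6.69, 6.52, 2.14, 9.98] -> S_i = Random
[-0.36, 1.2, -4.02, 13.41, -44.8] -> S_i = -0.36*(-3.34)^i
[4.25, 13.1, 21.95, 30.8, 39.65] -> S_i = 4.25 + 8.85*i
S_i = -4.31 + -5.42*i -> [-4.31, -9.73, -15.15, -20.57, -25.99]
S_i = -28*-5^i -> [-28, 140, -700, 3500, -17500]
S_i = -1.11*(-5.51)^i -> [-1.11, 6.12, -33.7, 185.69, -1023.13]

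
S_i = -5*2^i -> [-5, -10, -20, -40, -80]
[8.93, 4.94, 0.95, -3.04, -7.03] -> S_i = 8.93 + -3.99*i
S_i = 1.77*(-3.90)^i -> [1.77, -6.9, 26.92, -104.99, 409.48]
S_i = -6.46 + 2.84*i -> [-6.46, -3.62, -0.78, 2.06, 4.9]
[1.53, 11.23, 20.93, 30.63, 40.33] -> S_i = 1.53 + 9.70*i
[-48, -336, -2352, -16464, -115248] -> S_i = -48*7^i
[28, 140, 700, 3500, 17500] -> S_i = 28*5^i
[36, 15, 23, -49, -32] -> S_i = Random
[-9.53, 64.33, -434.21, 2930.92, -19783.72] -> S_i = -9.53*(-6.75)^i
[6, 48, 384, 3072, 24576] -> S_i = 6*8^i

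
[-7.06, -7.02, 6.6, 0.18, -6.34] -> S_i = Random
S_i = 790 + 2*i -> [790, 792, 794, 796, 798]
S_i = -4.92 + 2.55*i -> [-4.92, -2.37, 0.18, 2.73, 5.28]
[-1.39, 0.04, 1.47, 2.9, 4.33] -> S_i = -1.39 + 1.43*i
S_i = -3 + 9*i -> [-3, 6, 15, 24, 33]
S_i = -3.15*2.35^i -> [-3.15, -7.4, -17.4, -40.88, -96.07]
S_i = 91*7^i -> [91, 637, 4459, 31213, 218491]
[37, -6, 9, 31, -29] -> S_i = Random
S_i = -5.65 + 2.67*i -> [-5.65, -2.98, -0.31, 2.36, 5.03]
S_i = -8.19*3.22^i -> [-8.19, -26.37, -84.92, -273.43, -880.46]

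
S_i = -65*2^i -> [-65, -130, -260, -520, -1040]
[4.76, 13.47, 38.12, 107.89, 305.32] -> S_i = 4.76*2.83^i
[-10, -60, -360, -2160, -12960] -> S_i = -10*6^i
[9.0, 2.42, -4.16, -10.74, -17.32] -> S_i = 9.00 + -6.58*i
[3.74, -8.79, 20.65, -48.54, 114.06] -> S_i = 3.74*(-2.35)^i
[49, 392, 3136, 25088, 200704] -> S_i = 49*8^i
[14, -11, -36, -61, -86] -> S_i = 14 + -25*i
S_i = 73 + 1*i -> [73, 74, 75, 76, 77]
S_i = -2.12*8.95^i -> [-2.12, -18.97, -169.82, -1519.86, -13602.79]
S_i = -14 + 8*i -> [-14, -6, 2, 10, 18]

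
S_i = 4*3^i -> [4, 12, 36, 108, 324]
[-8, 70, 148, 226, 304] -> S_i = -8 + 78*i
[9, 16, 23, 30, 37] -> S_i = 9 + 7*i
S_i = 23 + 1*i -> [23, 24, 25, 26, 27]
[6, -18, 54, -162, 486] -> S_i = 6*-3^i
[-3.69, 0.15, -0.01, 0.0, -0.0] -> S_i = -3.69*(-0.04)^i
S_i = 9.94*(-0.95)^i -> [9.94, -9.44, 8.97, -8.52, 8.1]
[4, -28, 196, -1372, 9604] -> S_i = 4*-7^i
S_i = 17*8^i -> [17, 136, 1088, 8704, 69632]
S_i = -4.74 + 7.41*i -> [-4.74, 2.67, 10.08, 17.49, 24.9]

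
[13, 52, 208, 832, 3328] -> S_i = 13*4^i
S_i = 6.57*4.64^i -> [6.57, 30.48, 141.45, 656.33, 3045.35]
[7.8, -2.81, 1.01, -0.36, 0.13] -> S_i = 7.80*(-0.36)^i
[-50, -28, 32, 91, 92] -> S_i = Random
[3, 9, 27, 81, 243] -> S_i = 3*3^i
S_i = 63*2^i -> [63, 126, 252, 504, 1008]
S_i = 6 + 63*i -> [6, 69, 132, 195, 258]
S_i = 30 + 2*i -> [30, 32, 34, 36, 38]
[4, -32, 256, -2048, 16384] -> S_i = 4*-8^i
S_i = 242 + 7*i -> [242, 249, 256, 263, 270]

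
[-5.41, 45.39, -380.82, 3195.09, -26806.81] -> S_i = -5.41*(-8.39)^i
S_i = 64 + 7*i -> [64, 71, 78, 85, 92]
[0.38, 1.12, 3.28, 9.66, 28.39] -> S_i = 0.38*2.94^i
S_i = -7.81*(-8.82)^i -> [-7.81, 68.88, -607.56, 5358.67, -47263.45]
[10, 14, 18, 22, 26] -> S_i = 10 + 4*i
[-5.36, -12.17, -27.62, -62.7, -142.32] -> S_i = -5.36*2.27^i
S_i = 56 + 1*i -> [56, 57, 58, 59, 60]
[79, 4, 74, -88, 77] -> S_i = Random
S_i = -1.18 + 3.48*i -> [-1.18, 2.3, 5.78, 9.26, 12.74]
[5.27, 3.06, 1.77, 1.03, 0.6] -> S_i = 5.27*0.58^i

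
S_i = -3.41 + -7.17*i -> [-3.41, -10.58, -17.75, -24.92, -32.09]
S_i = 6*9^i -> [6, 54, 486, 4374, 39366]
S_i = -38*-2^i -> [-38, 76, -152, 304, -608]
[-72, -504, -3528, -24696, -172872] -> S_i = -72*7^i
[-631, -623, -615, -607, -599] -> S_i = -631 + 8*i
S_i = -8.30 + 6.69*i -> [-8.3, -1.61, 5.08, 11.77, 18.46]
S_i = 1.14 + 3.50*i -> [1.14, 4.64, 8.14, 11.64, 15.14]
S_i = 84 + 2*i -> [84, 86, 88, 90, 92]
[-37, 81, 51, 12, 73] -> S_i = Random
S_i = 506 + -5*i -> [506, 501, 496, 491, 486]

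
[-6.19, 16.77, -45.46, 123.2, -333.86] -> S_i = -6.19*(-2.71)^i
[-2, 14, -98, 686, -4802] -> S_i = -2*-7^i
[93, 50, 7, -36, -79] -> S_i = 93 + -43*i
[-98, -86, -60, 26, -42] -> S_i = Random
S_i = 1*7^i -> [1, 7, 49, 343, 2401]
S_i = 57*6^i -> [57, 342, 2052, 12312, 73872]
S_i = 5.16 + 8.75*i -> [5.16, 13.91, 22.66, 31.41, 40.16]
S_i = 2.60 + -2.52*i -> [2.6, 0.08, -2.44, -4.96, -7.48]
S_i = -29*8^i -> [-29, -232, -1856, -14848, -118784]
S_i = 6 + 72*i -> [6, 78, 150, 222, 294]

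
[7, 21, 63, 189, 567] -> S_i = 7*3^i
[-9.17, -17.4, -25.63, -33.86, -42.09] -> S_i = -9.17 + -8.23*i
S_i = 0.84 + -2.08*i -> [0.84, -1.24, -3.32, -5.4, -7.48]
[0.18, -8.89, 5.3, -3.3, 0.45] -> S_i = Random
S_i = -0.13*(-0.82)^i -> [-0.13, 0.11, -0.09, 0.07, -0.06]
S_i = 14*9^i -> [14, 126, 1134, 10206, 91854]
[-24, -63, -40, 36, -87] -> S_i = Random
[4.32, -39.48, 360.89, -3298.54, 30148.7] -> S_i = 4.32*(-9.14)^i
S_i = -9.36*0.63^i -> [-9.36, -5.9, -3.71, -2.34, -1.47]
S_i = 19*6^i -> [19, 114, 684, 4104, 24624]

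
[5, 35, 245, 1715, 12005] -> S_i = 5*7^i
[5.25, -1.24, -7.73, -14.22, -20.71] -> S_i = 5.25 + -6.49*i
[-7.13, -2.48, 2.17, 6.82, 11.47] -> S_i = -7.13 + 4.65*i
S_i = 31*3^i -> [31, 93, 279, 837, 2511]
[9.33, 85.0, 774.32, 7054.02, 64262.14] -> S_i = 9.33*9.11^i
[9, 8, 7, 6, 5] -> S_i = 9 + -1*i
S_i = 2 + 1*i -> [2, 3, 4, 5, 6]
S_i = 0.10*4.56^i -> [0.1, 0.46, 2.08, 9.48, 43.24]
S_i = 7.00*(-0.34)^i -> [7.0, -2.38, 0.81, -0.28, 0.09]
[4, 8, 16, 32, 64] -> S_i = 4*2^i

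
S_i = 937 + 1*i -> [937, 938, 939, 940, 941]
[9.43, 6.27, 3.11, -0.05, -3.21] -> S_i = 9.43 + -3.16*i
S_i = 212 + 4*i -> [212, 216, 220, 224, 228]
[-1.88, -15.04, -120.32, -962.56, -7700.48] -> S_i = -1.88*8.00^i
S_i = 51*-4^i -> [51, -204, 816, -3264, 13056]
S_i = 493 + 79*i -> [493, 572, 651, 730, 809]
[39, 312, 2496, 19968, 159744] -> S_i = 39*8^i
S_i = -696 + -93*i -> [-696, -789, -882, -975, -1068]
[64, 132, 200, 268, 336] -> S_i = 64 + 68*i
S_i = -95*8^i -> [-95, -760, -6080, -48640, -389120]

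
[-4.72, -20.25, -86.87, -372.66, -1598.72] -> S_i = -4.72*4.29^i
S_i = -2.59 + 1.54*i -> [-2.59, -1.05, 0.49, 2.03, 3.57]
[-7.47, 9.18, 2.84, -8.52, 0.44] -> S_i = Random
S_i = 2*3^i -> [2, 6, 18, 54, 162]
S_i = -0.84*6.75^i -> [-0.84, -5.67, -38.27, -258.34, -1743.79]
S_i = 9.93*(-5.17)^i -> [9.93, -51.34, 265.42, -1372.21, 7094.33]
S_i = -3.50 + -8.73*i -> [-3.5, -12.23, -20.96, -29.69, -38.42]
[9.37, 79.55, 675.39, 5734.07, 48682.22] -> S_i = 9.37*8.49^i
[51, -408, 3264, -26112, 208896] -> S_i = 51*-8^i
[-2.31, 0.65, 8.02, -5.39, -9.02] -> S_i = Random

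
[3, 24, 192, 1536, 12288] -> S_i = 3*8^i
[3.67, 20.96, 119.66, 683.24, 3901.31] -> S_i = 3.67*5.71^i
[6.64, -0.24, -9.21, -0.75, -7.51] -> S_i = Random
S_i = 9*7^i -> [9, 63, 441, 3087, 21609]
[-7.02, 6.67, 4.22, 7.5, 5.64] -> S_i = Random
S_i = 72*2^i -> [72, 144, 288, 576, 1152]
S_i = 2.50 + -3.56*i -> [2.5, -1.06, -4.62, -8.18, -11.74]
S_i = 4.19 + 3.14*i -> [4.19, 7.33, 10.47, 13.61, 16.75]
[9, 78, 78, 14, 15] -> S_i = Random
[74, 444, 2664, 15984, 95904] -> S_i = 74*6^i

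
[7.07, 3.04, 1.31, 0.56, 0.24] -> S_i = 7.07*0.43^i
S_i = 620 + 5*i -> [620, 625, 630, 635, 640]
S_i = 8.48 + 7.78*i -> [8.48, 16.26, 24.04, 31.82, 39.6]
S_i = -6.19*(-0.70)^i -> [-6.19, 4.33, -3.03, 2.12, -1.49]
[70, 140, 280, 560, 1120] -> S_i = 70*2^i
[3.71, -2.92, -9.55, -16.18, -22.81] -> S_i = 3.71 + -6.63*i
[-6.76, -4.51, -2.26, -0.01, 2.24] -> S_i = -6.76 + 2.25*i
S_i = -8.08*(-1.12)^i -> [-8.08, 9.05, -10.14, 11.35, -12.71]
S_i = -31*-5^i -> [-31, 155, -775, 3875, -19375]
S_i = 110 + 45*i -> [110, 155, 200, 245, 290]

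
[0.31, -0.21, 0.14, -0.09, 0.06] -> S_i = 0.31*(-0.67)^i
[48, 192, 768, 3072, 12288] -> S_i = 48*4^i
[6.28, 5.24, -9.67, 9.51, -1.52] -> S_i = Random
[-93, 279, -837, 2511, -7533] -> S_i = -93*-3^i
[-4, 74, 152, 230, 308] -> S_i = -4 + 78*i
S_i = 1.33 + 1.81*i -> [1.33, 3.14, 4.95, 6.76, 8.57]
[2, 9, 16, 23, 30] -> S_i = 2 + 7*i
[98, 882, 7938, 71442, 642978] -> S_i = 98*9^i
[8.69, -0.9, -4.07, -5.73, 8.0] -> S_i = Random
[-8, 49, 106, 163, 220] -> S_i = -8 + 57*i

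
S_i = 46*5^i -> [46, 230, 1150, 5750, 28750]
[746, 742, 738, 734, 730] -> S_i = 746 + -4*i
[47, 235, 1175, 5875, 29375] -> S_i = 47*5^i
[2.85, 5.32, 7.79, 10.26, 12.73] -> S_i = 2.85 + 2.47*i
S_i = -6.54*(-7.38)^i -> [-6.54, 48.27, -356.2, 2628.74, -19400.07]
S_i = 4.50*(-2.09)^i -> [4.5, -9.4, 19.66, -41.08, 85.86]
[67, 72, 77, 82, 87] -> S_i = 67 + 5*i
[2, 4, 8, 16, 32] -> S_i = 2*2^i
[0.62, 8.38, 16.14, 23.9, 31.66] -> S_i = 0.62 + 7.76*i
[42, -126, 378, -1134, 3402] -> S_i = 42*-3^i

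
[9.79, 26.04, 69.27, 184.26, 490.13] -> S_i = 9.79*2.66^i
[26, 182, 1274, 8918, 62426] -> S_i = 26*7^i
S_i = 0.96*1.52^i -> [0.96, 1.46, 2.22, 3.37, 5.12]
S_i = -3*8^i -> [-3, -24, -192, -1536, -12288]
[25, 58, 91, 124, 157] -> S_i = 25 + 33*i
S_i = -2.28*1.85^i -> [-2.28, -4.22, -7.8, -14.44, -26.71]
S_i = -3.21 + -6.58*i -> [-3.21, -9.79, -16.37, -22.95, -29.53]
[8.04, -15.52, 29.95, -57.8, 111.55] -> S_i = 8.04*(-1.93)^i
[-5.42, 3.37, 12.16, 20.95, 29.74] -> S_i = -5.42 + 8.79*i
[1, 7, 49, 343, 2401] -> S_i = 1*7^i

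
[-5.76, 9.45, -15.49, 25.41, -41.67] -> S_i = -5.76*(-1.64)^i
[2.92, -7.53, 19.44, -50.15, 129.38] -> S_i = 2.92*(-2.58)^i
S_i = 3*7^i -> [3, 21, 147, 1029, 7203]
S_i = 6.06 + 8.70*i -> [6.06, 14.76, 23.46, 32.16, 40.86]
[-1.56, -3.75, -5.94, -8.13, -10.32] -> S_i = -1.56 + -2.19*i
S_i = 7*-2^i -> [7, -14, 28, -56, 112]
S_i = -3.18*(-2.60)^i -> [-3.18, 8.27, -21.5, 55.89, -145.32]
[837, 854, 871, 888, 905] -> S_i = 837 + 17*i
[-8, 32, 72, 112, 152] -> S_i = -8 + 40*i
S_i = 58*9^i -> [58, 522, 4698, 42282, 380538]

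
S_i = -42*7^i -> [-42, -294, -2058, -14406, -100842]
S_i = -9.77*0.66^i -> [-9.77, -6.45, -4.26, -2.81, -1.85]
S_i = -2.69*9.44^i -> [-2.69, -25.39, -239.72, -2262.92, -21361.92]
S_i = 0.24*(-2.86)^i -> [0.24, -0.69, 1.96, -5.61, 16.06]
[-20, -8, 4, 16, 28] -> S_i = -20 + 12*i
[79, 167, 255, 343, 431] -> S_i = 79 + 88*i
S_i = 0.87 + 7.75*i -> [0.87, 8.62, 16.37, 24.12, 31.87]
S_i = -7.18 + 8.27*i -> [-7.18, 1.09, 9.36, 17.63, 25.9]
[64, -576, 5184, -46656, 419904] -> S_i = 64*-9^i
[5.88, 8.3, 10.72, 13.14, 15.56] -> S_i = 5.88 + 2.42*i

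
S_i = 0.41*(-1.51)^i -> [0.41, -0.62, 0.93, -1.41, 2.13]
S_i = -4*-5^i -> [-4, 20, -100, 500, -2500]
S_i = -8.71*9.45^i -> [-8.71, -82.31, -777.82, -7350.44, -69461.7]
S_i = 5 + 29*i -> [5, 34, 63, 92, 121]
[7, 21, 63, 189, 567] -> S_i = 7*3^i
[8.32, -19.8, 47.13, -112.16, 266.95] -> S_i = 8.32*(-2.38)^i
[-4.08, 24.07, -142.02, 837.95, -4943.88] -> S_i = -4.08*(-5.90)^i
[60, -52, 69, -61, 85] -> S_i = Random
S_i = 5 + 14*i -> [5, 19, 33, 47, 61]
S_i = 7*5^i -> [7, 35, 175, 875, 4375]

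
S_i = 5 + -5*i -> [5, 0, -5, -10, -15]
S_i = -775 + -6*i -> [-775, -781, -787, -793, -799]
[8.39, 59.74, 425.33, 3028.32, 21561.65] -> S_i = 8.39*7.12^i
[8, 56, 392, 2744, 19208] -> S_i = 8*7^i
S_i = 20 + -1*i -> [20, 19, 18, 17, 16]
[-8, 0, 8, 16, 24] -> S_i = -8 + 8*i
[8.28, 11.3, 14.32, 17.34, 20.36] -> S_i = 8.28 + 3.02*i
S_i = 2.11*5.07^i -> [2.11, 10.7, 54.24, 274.98, 1394.17]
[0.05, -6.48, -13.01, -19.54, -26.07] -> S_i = 0.05 + -6.53*i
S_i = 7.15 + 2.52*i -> [7.15, 9.67, 12.19, 14.71, 17.23]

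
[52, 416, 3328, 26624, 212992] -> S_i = 52*8^i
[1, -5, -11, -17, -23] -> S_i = 1 + -6*i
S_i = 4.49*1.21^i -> [4.49, 5.43, 6.57, 7.95, 9.62]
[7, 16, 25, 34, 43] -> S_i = 7 + 9*i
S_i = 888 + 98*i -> [888, 986, 1084, 1182, 1280]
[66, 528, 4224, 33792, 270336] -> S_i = 66*8^i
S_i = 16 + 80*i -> [16, 96, 176, 256, 336]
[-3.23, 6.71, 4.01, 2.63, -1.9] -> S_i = Random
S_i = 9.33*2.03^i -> [9.33, 18.94, 38.45, 78.05, 158.44]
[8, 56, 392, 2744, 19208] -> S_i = 8*7^i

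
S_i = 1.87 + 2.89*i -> [1.87, 4.76, 7.65, 10.54, 13.43]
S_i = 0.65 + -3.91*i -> [0.65, -3.26, -7.17, -11.08, -14.99]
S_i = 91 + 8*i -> [91, 99, 107, 115, 123]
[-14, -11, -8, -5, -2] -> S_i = -14 + 3*i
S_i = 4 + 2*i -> [4, 6, 8, 10, 12]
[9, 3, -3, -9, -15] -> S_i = 9 + -6*i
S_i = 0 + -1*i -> [0, -1, -2, -3, -4]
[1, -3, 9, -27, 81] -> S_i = 1*-3^i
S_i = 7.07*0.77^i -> [7.07, 5.44, 4.19, 3.23, 2.49]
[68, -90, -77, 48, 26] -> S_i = Random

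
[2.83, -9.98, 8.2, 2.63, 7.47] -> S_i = Random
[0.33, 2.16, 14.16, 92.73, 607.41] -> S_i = 0.33*6.55^i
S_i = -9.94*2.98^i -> [-9.94, -29.62, -88.27, -263.05, -783.88]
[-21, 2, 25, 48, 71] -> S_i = -21 + 23*i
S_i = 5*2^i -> [5, 10, 20, 40, 80]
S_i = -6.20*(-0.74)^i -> [-6.2, 4.59, -3.4, 2.51, -1.86]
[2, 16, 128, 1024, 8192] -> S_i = 2*8^i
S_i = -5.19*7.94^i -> [-5.19, -41.21, -327.2, -2597.94, -20627.63]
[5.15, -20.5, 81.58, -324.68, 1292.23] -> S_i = 5.15*(-3.98)^i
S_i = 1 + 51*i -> [1, 52, 103, 154, 205]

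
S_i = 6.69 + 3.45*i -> [6.69, 10.14, 13.59, 17.04, 20.49]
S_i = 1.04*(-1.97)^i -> [1.04, -2.05, 4.04, -7.95, 15.66]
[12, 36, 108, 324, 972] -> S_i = 12*3^i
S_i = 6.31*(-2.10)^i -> [6.31, -13.25, 27.83, -58.44, 122.72]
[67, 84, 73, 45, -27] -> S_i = Random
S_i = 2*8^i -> [2, 16, 128, 1024, 8192]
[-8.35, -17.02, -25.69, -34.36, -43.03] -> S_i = -8.35 + -8.67*i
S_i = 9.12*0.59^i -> [9.12, 5.38, 3.17, 1.87, 1.11]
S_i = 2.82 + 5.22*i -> [2.82, 8.04, 13.26, 18.48, 23.7]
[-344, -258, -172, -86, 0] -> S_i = -344 + 86*i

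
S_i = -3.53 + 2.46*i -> [-3.53, -1.07, 1.39, 3.85, 6.31]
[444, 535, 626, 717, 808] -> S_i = 444 + 91*i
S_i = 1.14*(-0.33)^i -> [1.14, -0.38, 0.12, -0.04, 0.01]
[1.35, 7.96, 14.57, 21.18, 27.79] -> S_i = 1.35 + 6.61*i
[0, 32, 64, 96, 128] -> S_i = 0 + 32*i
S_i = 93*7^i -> [93, 651, 4557, 31899, 223293]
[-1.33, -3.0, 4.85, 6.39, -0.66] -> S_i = Random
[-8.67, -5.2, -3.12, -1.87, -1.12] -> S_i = -8.67*0.60^i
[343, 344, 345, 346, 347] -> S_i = 343 + 1*i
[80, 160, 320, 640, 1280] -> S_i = 80*2^i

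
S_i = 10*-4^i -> [10, -40, 160, -640, 2560]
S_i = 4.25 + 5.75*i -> [4.25, 10.0, 15.75, 21.5, 27.25]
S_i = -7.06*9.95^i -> [-7.06, -70.25, -698.96, -6954.63, -69198.55]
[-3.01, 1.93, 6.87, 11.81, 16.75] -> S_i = -3.01 + 4.94*i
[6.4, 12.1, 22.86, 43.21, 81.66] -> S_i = 6.40*1.89^i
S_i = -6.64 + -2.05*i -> [-6.64, -8.69, -10.74, -12.79, -14.84]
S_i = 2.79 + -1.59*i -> [2.79, 1.2, -0.39, -1.98, -3.57]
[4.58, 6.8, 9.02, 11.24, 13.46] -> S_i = 4.58 + 2.22*i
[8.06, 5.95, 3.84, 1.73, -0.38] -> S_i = 8.06 + -2.11*i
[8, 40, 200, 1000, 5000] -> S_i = 8*5^i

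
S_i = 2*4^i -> [2, 8, 32, 128, 512]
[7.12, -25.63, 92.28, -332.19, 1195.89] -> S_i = 7.12*(-3.60)^i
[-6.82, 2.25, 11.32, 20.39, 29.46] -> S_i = -6.82 + 9.07*i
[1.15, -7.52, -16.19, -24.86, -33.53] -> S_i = 1.15 + -8.67*i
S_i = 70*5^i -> [70, 350, 1750, 8750, 43750]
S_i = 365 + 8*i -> [365, 373, 381, 389, 397]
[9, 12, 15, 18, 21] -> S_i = 9 + 3*i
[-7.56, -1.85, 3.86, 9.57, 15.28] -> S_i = -7.56 + 5.71*i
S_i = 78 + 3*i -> [78, 81, 84, 87, 90]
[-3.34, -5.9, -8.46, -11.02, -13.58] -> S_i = -3.34 + -2.56*i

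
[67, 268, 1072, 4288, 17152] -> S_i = 67*4^i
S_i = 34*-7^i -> [34, -238, 1666, -11662, 81634]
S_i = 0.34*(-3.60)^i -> [0.34, -1.22, 4.41, -15.86, 57.11]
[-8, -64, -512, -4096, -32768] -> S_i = -8*8^i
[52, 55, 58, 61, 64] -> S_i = 52 + 3*i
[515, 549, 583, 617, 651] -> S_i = 515 + 34*i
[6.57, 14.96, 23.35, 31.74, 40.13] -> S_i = 6.57 + 8.39*i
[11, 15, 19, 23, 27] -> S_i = 11 + 4*i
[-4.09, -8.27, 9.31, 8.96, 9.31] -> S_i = Random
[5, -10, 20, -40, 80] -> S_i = 5*-2^i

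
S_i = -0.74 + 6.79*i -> [-0.74, 6.05, 12.84, 19.63, 26.42]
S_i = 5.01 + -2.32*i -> [5.01, 2.69, 0.37, -1.95, -4.27]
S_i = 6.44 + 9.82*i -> [6.44, 16.26, 26.08, 35.9, 45.72]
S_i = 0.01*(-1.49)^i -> [0.01, -0.01, 0.02, -0.03, 0.05]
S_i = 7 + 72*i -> [7, 79, 151, 223, 295]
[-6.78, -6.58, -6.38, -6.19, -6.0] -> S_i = -6.78*0.97^i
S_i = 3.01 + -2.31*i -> [3.01, 0.7, -1.61, -3.92, -6.23]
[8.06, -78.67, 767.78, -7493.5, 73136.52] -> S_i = 8.06*(-9.76)^i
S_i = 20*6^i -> [20, 120, 720, 4320, 25920]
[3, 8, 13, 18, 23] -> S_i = 3 + 5*i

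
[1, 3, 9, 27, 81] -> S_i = 1*3^i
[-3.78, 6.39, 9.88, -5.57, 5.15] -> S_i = Random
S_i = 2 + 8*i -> [2, 10, 18, 26, 34]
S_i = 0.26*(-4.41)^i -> [0.26, -1.15, 5.06, -22.3, 98.34]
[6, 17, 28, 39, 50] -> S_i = 6 + 11*i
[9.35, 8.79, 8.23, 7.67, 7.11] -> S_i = 9.35 + -0.56*i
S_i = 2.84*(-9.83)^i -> [2.84, -27.92, 274.43, -2697.61, 26517.49]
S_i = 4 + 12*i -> [4, 16, 28, 40, 52]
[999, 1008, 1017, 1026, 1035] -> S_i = 999 + 9*i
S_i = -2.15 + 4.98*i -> [-2.15, 2.83, 7.81, 12.79, 17.77]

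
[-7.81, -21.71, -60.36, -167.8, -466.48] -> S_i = -7.81*2.78^i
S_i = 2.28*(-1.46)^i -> [2.28, -3.33, 4.86, -7.1, 10.36]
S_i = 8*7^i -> [8, 56, 392, 2744, 19208]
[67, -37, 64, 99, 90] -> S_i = Random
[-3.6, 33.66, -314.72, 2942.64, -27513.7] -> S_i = -3.60*(-9.35)^i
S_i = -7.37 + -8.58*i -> [-7.37, -15.95, -24.53, -33.11, -41.69]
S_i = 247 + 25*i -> [247, 272, 297, 322, 347]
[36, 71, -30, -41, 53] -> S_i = Random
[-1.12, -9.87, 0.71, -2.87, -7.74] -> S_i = Random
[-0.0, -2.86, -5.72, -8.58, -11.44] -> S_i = -0.00 + -2.86*i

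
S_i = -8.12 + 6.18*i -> [-8.12, -1.94, 4.24, 10.42, 16.6]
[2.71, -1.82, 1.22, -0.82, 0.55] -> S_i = 2.71*(-0.67)^i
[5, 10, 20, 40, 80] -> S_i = 5*2^i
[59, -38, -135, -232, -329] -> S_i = 59 + -97*i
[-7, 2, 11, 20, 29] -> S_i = -7 + 9*i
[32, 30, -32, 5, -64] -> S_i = Random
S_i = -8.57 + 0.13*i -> [-8.57, -8.44, -8.31, -8.18, -8.05]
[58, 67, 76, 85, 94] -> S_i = 58 + 9*i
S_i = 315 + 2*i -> [315, 317, 319, 321, 323]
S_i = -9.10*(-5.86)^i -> [-9.1, 53.33, -312.49, 1831.19, -10730.79]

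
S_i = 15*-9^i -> [15, -135, 1215, -10935, 98415]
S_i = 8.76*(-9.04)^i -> [8.76, -79.19, 715.88, -6471.57, 58502.96]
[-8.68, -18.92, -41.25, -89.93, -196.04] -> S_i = -8.68*2.18^i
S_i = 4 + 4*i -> [4, 8, 12, 16, 20]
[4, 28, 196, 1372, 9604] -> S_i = 4*7^i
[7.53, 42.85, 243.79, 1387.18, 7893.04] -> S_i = 7.53*5.69^i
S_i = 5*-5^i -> [5, -25, 125, -625, 3125]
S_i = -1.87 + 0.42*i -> [-1.87, -1.45, -1.03, -0.61, -0.19]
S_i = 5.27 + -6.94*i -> [5.27, -1.67, -8.61, -15.55, -22.49]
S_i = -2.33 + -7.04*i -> [-2.33, -9.37, -16.41, -23.45, -30.49]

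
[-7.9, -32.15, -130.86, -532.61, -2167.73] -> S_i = -7.90*4.07^i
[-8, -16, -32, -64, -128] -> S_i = -8*2^i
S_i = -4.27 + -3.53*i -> [-4.27, -7.8, -11.33, -14.86, -18.39]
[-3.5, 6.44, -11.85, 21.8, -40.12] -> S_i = -3.50*(-1.84)^i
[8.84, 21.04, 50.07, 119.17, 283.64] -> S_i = 8.84*2.38^i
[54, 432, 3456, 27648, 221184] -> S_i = 54*8^i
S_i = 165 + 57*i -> [165, 222, 279, 336, 393]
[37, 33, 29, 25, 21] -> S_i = 37 + -4*i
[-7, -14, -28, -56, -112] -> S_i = -7*2^i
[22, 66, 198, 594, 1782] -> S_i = 22*3^i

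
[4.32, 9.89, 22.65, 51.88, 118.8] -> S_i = 4.32*2.29^i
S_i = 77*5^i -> [77, 385, 1925, 9625, 48125]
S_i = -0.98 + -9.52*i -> [-0.98, -10.5, -20.02, -29.54, -39.06]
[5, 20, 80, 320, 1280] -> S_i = 5*4^i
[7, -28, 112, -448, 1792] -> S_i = 7*-4^i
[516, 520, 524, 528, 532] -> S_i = 516 + 4*i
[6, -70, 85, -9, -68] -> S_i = Random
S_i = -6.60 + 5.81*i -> [-6.6, -0.79, 5.02, 10.83, 16.64]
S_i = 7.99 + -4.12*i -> [7.99, 3.87, -0.25, -4.37, -8.49]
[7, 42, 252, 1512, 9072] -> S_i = 7*6^i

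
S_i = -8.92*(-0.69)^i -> [-8.92, 6.15, -4.25, 2.93, -2.02]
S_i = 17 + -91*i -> [17, -74, -165, -256, -347]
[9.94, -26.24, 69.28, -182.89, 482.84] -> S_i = 9.94*(-2.64)^i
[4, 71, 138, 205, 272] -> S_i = 4 + 67*i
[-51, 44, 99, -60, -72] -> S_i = Random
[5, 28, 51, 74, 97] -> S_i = 5 + 23*i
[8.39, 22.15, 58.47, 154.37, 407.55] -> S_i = 8.39*2.64^i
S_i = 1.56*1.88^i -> [1.56, 2.93, 5.51, 10.37, 19.49]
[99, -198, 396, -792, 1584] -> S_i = 99*-2^i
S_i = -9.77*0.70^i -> [-9.77, -6.84, -4.79, -3.35, -2.35]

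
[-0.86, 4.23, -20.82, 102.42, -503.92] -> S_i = -0.86*(-4.92)^i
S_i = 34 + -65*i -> [34, -31, -96, -161, -226]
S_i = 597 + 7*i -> [597, 604, 611, 618, 625]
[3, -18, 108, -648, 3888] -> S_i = 3*-6^i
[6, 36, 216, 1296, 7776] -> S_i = 6*6^i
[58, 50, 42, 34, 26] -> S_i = 58 + -8*i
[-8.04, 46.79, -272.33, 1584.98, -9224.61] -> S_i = -8.04*(-5.82)^i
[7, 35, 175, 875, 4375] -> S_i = 7*5^i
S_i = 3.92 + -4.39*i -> [3.92, -0.47, -4.86, -9.25, -13.64]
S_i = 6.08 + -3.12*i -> [6.08, 2.96, -0.16, -3.28, -6.4]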